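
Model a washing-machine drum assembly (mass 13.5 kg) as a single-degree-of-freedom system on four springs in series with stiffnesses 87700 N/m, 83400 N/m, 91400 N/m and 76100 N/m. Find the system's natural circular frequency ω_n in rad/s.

Series springs: 1/k_eq = 1/87700 + 1/83400 + 1/91400 + 1/76100 = 4.747×10^-5, so k_eq = 21060 N/m.
ω_n = √(k_eq/m) = √(21060/13.5) = √1560 = 39.50 rad/s.

39.5 rad/s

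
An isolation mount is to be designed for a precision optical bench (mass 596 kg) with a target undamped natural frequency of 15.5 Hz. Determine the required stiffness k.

5650000 N/m

ω_n = 2πf_n = 2π × 15.5 = 97.39 rad/s.
k = m·ω_n² = 596 × 97.39² = 596 × 9485 = 5653000 N/m.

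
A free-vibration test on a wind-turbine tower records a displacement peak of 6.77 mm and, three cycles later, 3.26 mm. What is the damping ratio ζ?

0.0387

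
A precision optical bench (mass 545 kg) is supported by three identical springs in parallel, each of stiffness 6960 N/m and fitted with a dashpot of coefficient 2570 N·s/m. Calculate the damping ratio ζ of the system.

Parallel springs add: k_eq = 3 × 6960 = 20880 N/m.
ω_n = √(k_eq/m) = √(20880/545) = 6.190 rad/s.
Critical damping c_c = 2√(k_eq·m) = 2√(20880 × 545) = 6747 N·s/m, so ζ = c/c_c = 2570/6747 = 0.3809.

0.381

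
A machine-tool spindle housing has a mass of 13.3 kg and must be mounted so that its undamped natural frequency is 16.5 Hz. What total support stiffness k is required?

ω_n = 2πf_n = 2π × 16.5 = 103.7 rad/s.
k = m·ω_n² = 13.3 × 103.7² = 13.3 × 10750 = 142900 N/m.

143000 N/m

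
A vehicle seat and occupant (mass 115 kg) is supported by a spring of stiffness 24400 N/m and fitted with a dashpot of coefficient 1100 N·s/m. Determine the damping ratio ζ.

0.328

ω_n = √(k/m) = √(24400/115) = 14.57 rad/s.
Critical damping c_c = 2√(k·m) = 2√(24400 × 115) = 3350 N·s/m, so ζ = c/c_c = 1100/3350 = 0.3283.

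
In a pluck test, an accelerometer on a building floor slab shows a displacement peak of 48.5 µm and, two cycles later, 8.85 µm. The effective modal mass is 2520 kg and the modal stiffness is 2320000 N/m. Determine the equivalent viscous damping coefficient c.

20500 N·s/m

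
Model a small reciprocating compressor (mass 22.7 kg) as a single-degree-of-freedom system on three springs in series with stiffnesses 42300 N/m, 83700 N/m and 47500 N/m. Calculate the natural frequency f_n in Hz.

4.44 Hz

Series springs: 1/k_eq = 1/42300 + 1/83700 + 1/47500 = 5.664×10^-5, so k_eq = 17660 N/m.
ω_n = √(k_eq/m) = √(17660/22.7) = √777.8 = 27.89 rad/s.
f_n = ω_n/(2π) = 27.89/6.283 = 4.439 Hz.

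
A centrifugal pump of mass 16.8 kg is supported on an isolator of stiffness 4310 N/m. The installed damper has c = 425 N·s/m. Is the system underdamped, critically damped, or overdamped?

c_c = 2√(k·m) = 538.2 N·s/m; ζ = c/c_c = 425/538.2 = 0.790.
Since ζ < 1 the system is underdamped.

underdamped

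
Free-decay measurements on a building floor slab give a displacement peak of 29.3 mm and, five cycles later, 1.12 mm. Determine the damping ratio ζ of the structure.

0.103

Logarithmic decrement δ = (1/n)·ln(x₀/x_n) = (1/5)·ln(29.3/1.12) = (1/5)·ln(26.16) = 0.6529.
ζ = δ/√(4π² + δ²) = 0.6529/√(39.48 + 0.426) = 0.6529/6.317 = 0.1033.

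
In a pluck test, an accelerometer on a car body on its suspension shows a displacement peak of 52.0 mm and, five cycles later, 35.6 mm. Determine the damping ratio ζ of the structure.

Logarithmic decrement δ = (1/n)·ln(x₀/x_n) = (1/5)·ln(52.0/35.6) = (1/5)·ln(1.461) = 0.07578.
ζ = δ/√(4π² + δ²) = 0.07578/√(39.48 + 0.00574) = 0.07578/6.284 = 0.01206.

0.0121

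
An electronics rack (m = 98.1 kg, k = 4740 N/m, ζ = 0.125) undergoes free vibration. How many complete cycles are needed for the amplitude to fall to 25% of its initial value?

Logarithmic decrement δ = 2πζ/√(1 − ζ²) = 2π × 0.1250/√(1 − 0.0156) = 0.7916.
x_n/x₀ = e^(−nδ) ≤ 0.25; take ln: n ≥ ln(1/0.25)/δ = 1.386/0.7916 = 1.751.
So 2 complete cycles are required.

2 cycles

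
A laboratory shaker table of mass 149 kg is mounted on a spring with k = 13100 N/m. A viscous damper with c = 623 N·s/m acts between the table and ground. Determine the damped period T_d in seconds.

0.687 s

ω_n = √(k/m) = √(13100/149) = 9.377 rad/s.
Critical damping c_c = 2√(k·m) = 2√(13100 × 149) = 2794 N·s/m, so ζ = c/c_c = 623/2794 = 0.2230.
ω_d = ω_n√(1 − ζ²) = 9.377 × √(1 − 0.0497) = 9.141 rad/s.
T_d = 2π/ω_d = 0.6874 s.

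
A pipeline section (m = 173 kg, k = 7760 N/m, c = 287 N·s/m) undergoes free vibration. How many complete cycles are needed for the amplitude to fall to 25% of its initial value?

2 cycles

ζ = c/(2√(km)) = 287/(2√(7760 × 173)) = 287/2317 = 0.1239.
Logarithmic decrement δ = 2πζ/√(1 − ζ²) = 2π × 0.1239/√(1 − 0.0153) = 0.7842.
x_n/x₀ = e^(−nδ) ≤ 0.25; take ln: n ≥ ln(1/0.25)/δ = 1.386/0.7842 = 1.768.
So 2 complete cycles are required.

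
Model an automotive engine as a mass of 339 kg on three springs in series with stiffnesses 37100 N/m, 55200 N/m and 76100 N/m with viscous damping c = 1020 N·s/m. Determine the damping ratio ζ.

Series springs: 1/k_eq = 1/37100 + 1/55200 + 1/76100 = 5.821×10^-5, so k_eq = 17180 N/m.
ω_n = √(k_eq/m) = √(17180/339) = 7.119 rad/s.
Critical damping c_c = 2√(k_eq·m) = 2√(17180 × 339) = 4826 N·s/m, so ζ = c/c_c = 1020/4826 = 0.2113.

0.211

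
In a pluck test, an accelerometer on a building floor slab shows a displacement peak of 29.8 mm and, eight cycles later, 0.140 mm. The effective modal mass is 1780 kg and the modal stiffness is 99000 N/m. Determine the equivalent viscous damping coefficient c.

2820 N·s/m

Logarithmic decrement δ = (1/n)·ln(x₀/x_n) = (1/8)·ln(29.8/0.140) = (1/8)·ln(212.9) = 0.6701.
ζ = δ/√(4π² + δ²) = 0.6701/√(39.48 + 0.449) = 0.6701/6.319 = 0.1060.
c = ζ · 2√(km) = 0.1060 × 2√(99000 × 1780) = 0.1060 × 26550 = 2815 N·s/m.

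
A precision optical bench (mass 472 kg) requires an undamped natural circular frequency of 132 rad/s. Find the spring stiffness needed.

k = m·ω_n² = 472 × 132.0² = 472 × 17420 = 8224000 N/m.

8220000 N/m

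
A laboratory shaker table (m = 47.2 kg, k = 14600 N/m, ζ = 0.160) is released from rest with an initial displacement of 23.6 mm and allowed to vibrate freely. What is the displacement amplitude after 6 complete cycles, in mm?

Logarithmic decrement δ = 2πζ/√(1 − ζ²) = 2π × 0.1600/√(1 − 0.0256) = 1.018.
After n cycles, x_n/x₀ = e^(−nδ), so x_6 = 23.6 × e^(−6 × 1.018) = 23.6 × 0.002219 = 0.05237 mm.

0.0524 mm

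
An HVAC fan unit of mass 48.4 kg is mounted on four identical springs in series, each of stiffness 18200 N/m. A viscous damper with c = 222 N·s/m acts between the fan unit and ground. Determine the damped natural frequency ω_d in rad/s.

9.42 rad/s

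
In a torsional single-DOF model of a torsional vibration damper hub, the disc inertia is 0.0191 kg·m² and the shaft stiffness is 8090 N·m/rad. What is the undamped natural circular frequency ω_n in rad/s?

651 rad/s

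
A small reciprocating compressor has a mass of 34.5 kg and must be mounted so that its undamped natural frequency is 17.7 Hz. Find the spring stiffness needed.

427000 N/m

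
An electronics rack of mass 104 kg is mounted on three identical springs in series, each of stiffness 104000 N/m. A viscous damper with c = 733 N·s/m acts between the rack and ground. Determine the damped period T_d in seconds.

Series springs: 1/k_eq = 3/104000, so k_eq = 104000/3 = 34670 N/m.
ω_n = √(k_eq/m) = √(34670/104) = 18.26 rad/s.
Critical damping c_c = 2√(k_eq·m) = 2√(34670 × 104) = 3798 N·s/m, so ζ = c/c_c = 733/3798 = 0.1930.
ω_d = ω_n√(1 − ζ²) = 18.26 × √(1 − 0.0373) = 17.91 rad/s.
T_d = 2π/ω_d = 0.3507 s.

0.351 s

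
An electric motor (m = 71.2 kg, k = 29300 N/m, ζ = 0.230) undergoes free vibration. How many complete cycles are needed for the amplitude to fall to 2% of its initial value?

Logarithmic decrement δ = 2πζ/√(1 − ζ²) = 2π × 0.2300/√(1 − 0.0529) = 1.485.
x_n/x₀ = e^(−nδ) ≤ 0.02; take ln: n ≥ ln(1/0.02)/δ = 3.912/1.485 = 2.634.
So 3 complete cycles are required.

3 cycles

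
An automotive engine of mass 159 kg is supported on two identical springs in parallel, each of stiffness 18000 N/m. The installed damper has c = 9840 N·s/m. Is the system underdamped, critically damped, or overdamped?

overdamped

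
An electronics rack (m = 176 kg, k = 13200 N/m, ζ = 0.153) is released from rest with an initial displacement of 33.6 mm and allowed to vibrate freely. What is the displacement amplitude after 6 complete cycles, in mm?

0.0981 mm

Logarithmic decrement δ = 2πζ/√(1 − ζ²) = 2π × 0.1530/√(1 − 0.0234) = 0.9728.
After n cycles, x_n/x₀ = e^(−nδ), so x_6 = 33.6 × e^(−6 × 0.9728) = 33.6 × 0.002919 = 0.09806 mm.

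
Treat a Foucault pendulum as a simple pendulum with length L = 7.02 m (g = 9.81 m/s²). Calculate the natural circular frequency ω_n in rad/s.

For a simple pendulum ω_n = √(g/L) = √(9.81/7.02) = √1.397 = 1.182 rad/s.

1.18 rad/s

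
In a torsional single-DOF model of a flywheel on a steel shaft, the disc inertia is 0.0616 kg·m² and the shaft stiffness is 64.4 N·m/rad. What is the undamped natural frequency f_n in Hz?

ω_n = √(k_t/J) = √(64.4/0.0616) = √1045 = 32.33 rad/s.
f_n = ω_n/(2π) = 32.33/6.283 = 5.146 Hz.

5.15 Hz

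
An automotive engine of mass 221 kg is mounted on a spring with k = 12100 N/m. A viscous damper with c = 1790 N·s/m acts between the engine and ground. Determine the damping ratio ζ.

0.547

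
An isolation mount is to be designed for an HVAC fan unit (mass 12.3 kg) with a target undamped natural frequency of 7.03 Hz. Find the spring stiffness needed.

24000 N/m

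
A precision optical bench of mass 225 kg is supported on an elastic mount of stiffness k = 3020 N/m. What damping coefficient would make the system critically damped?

c_c = 2√(k·m) = 2√(3020 × 225) = 2 × 824.3 = 1649 N·s/m.

1650 N·s/m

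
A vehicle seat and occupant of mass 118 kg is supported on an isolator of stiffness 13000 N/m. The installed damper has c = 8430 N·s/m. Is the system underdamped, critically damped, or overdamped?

c_c = 2√(k·m) = 2477 N·s/m; ζ = c/c_c = 8430/2477 = 3.40.
Since ζ > 1 the system is overdamped.

overdamped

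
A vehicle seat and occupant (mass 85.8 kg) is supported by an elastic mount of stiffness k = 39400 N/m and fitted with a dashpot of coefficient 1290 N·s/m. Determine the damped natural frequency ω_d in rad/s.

ω_n = √(k/m) = √(39400/85.8) = 21.43 rad/s.
Critical damping c_c = 2√(k·m) = 2√(39400 × 85.8) = 3677 N·s/m, so ζ = c/c_c = 1290/3677 = 0.3508.
ω_d = ω_n√(1 − ζ²) = 21.43 × √(1 − 0.123) = 20.07 rad/s.

20.1 rad/s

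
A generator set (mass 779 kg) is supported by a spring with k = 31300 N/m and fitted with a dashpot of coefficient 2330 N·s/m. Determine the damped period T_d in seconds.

1.02 s

ω_n = √(k/m) = √(31300/779) = 6.339 rad/s.
Critical damping c_c = 2√(k·m) = 2√(31300 × 779) = 9876 N·s/m, so ζ = c/c_c = 2330/9876 = 0.2359.
ω_d = ω_n√(1 − ζ²) = 6.339 × √(1 − 0.0557) = 6.160 rad/s.
T_d = 2π/ω_d = 1.020 s.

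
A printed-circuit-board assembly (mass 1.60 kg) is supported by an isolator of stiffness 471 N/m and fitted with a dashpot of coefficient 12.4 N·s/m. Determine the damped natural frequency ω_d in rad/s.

16.7 rad/s

ω_n = √(k/m) = √(471.0/1.60) = 17.16 rad/s.
Critical damping c_c = 2√(k·m) = 2√(471.0 × 1.60) = 54.90 N·s/m, so ζ = c/c_c = 12.4/54.90 = 0.2259.
ω_d = ω_n√(1 − ζ²) = 17.16 × √(1 − 0.0510) = 16.71 rad/s.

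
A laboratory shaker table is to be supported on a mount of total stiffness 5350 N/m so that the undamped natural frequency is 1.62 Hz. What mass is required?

51.6 kg

ω_n = 2πf_n = 2π × 1.62 = 10.18 rad/s.
m = k/ω_n² = 5350/10.18² = 5350/103.6 = 51.64 kg.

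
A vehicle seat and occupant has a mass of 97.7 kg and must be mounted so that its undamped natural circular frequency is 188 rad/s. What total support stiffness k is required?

3450000 N/m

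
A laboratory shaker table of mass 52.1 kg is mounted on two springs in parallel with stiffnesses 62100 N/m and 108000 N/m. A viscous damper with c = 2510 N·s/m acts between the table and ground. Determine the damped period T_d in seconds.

Parallel springs add: k_eq = 62100 + 108000 = 170100 N/m.
ω_n = √(k_eq/m) = √(170100/52.1) = 57.14 rad/s.
Critical damping c_c = 2√(k_eq·m) = 2√(170100 × 52.1) = 5954 N·s/m, so ζ = c/c_c = 2510/5954 = 0.4216.
ω_d = ω_n√(1 − ζ²) = 57.14 × √(1 − 0.178) = 51.81 rad/s.
T_d = 2π/ω_d = 0.1213 s.

0.121 s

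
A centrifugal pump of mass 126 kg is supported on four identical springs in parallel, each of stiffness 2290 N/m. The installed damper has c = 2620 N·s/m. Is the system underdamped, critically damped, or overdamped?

Parallel springs add: k_eq = 4 × 2290 = 9160 N/m.
c_c = 2√(k_eq·m) = 2149 N·s/m; ζ = c/c_c = 2620/2149 = 1.22.
Since ζ > 1 the system is overdamped.

overdamped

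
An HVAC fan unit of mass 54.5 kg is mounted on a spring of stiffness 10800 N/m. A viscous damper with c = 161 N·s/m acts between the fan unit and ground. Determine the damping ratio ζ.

ω_n = √(k/m) = √(10800/54.5) = 14.08 rad/s.
Critical damping c_c = 2√(k·m) = 2√(10800 × 54.5) = 1534 N·s/m, so ζ = c/c_c = 161/1534 = 0.1049.

0.105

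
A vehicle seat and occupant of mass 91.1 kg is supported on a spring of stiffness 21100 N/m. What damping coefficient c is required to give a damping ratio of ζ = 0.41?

c_c = 2√(k·m) = 2√(21100 × 91.1) = 2773 N·s/m.
c = ζ·c_c = 0.41 × 2773 = 1137 N·s/m.

1140 N·s/m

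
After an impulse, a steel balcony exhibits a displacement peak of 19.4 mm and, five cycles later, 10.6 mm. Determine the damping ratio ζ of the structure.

Logarithmic decrement δ = (1/n)·ln(x₀/x_n) = (1/5)·ln(19.4/10.6) = (1/5)·ln(1.830) = 0.1209.
ζ = δ/√(4π² + δ²) = 0.1209/√(39.48 + 0.0146) = 0.1209/6.284 = 0.01924.

0.0192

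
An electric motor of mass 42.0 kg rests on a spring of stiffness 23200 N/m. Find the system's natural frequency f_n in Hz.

ω_n = √(k/m) = √(23200/42.0) = √552.4 = 23.50 rad/s.
f_n = ω_n/(2π) = 23.50/6.283 = 3.741 Hz.

3.74 Hz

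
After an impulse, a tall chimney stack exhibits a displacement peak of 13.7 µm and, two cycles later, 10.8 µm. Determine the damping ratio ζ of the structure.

0.0189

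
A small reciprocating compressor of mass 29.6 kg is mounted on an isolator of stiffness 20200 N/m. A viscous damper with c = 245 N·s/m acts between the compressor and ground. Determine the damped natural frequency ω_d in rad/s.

ω_n = √(k/m) = √(20200/29.6) = 26.12 rad/s.
Critical damping c_c = 2√(k·m) = 2√(20200 × 29.6) = 1547 N·s/m, so ζ = c/c_c = 245/1547 = 0.1584.
ω_d = ω_n√(1 − ζ²) = 26.12 × √(1 − 0.0251) = 25.79 rad/s.

25.8 rad/s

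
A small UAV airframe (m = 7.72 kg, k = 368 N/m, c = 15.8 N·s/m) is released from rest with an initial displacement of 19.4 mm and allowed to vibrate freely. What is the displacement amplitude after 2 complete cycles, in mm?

2.95 mm

ζ = c/(2√(km)) = 15.8/(2√(368 × 7.72)) = 15.8/106.6 = 0.1482.
Logarithmic decrement δ = 2πζ/√(1 − ζ²) = 2π × 0.1482/√(1 − 0.0220) = 0.9417.
After n cycles, x_n/x₀ = e^(−nδ), so x_2 = 19.4 × e^(−2 × 0.9417) = 19.4 × 0.1521 = 2.950 mm.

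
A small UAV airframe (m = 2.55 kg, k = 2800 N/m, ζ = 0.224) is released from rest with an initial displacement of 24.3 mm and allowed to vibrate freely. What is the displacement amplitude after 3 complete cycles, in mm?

0.319 mm

Logarithmic decrement δ = 2πζ/√(1 − ζ²) = 2π × 0.2240/√(1 − 0.0502) = 1.444.
After n cycles, x_n/x₀ = e^(−nδ), so x_3 = 24.3 × e^(−3 × 1.444) = 24.3 × 0.01314 = 0.3192 mm.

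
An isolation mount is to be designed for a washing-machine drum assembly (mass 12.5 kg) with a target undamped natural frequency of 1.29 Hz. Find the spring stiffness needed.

ω_n = 2πf_n = 2π × 1.29 = 8.105 rad/s.
k = m·ω_n² = 12.5 × 8.105² = 12.5 × 65.70 = 821.2 N/m.

821 N/m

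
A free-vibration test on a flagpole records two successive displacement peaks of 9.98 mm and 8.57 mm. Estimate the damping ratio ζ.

Logarithmic decrement δ = (1/n)·ln(x₀/x_n) = (1/1)·ln(9.98/8.57) = (1/1)·ln(1.165) = 0.1523.
ζ = δ/√(4π² + δ²) = 0.1523/√(39.48 + 0.0232) = 0.1523/6.285 = 0.02423.

0.0242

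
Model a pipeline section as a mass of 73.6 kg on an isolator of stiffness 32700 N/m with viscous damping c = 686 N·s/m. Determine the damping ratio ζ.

ω_n = √(k/m) = √(32700/73.6) = 21.08 rad/s.
Critical damping c_c = 2√(k·m) = 2√(32700 × 73.6) = 3103 N·s/m, so ζ = c/c_c = 686/3103 = 0.2211.

0.221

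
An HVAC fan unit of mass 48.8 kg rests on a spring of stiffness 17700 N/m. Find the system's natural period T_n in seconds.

ω_n = √(k/m) = √(17700/48.8) = √362.7 = 19.04 rad/s.
T_n = 2π/ω_n = 6.283/19.04 = 0.3299 s.

0.330 s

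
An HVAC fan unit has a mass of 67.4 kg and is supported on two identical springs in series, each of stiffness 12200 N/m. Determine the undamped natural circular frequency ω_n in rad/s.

Series springs: 1/k_eq = 2/12200, so k_eq = 12200/2 = 6100 N/m.
ω_n = √(k_eq/m) = √(6100/67.4) = √90.50 = 9.513 rad/s.

9.51 rad/s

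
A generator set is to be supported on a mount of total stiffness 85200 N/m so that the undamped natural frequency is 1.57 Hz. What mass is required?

876 kg

ω_n = 2πf_n = 2π × 1.57 = 9.865 rad/s.
m = k/ω_n² = 85200/9.865² = 85200/97.31 = 875.5 kg.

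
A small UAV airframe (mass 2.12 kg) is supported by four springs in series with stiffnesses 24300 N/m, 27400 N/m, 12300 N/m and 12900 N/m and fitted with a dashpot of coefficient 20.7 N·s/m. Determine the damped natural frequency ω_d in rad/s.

44.4 rad/s

Series springs: 1/k_eq = 1/24300 + 1/27400 + 1/12300 + 1/12900 = 0.0002365, so k_eq = 4229 N/m.
ω_n = √(k_eq/m) = √(4229/2.12) = 44.66 rad/s.
Critical damping c_c = 2√(k_eq·m) = 2√(4229 × 2.12) = 189.4 N·s/m, so ζ = c/c_c = 20.7/189.4 = 0.1093.
ω_d = ω_n√(1 − ζ²) = 44.66 × √(1 − 0.0119) = 44.40 rad/s.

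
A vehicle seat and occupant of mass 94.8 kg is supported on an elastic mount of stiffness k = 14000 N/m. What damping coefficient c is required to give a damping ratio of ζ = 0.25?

c_c = 2√(k·m) = 2√(14000 × 94.8) = 2304 N·s/m.
c = ζ·c_c = 0.25 × 2304 = 576.0 N·s/m.

576 N·s/m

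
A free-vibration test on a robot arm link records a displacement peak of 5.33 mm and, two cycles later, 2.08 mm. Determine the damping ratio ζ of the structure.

Logarithmic decrement δ = (1/n)·ln(x₀/x_n) = (1/2)·ln(5.33/2.08) = (1/2)·ln(2.562) = 0.4705.
ζ = δ/√(4π² + δ²) = 0.4705/√(39.48 + 0.221) = 0.4705/6.301 = 0.07467.

0.0747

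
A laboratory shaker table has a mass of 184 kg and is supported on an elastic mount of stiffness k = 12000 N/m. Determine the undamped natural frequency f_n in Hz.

ω_n = √(k/m) = √(12000/184) = √65.22 = 8.076 rad/s.
f_n = ω_n/(2π) = 8.076/6.283 = 1.285 Hz.

1.29 Hz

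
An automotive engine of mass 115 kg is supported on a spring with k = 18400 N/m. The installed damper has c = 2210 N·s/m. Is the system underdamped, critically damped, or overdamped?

underdamped

c_c = 2√(k·m) = 2909 N·s/m; ζ = c/c_c = 2210/2909 = 0.760.
Since ζ < 1 the system is underdamped.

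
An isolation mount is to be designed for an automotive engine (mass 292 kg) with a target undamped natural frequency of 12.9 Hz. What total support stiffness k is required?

1920000 N/m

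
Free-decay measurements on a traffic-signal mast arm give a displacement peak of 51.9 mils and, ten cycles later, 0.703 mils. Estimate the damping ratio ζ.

Logarithmic decrement δ = (1/n)·ln(x₀/x_n) = (1/10)·ln(51.9/0.703) = (1/10)·ln(73.83) = 0.4302.
ζ = δ/√(4π² + δ²) = 0.4302/√(39.48 + 0.185) = 0.4302/6.298 = 0.06830.

0.0683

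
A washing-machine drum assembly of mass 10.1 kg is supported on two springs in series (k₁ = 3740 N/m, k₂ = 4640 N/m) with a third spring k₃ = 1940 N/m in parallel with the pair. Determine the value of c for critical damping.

403 N·s/m

Series pair: k_s = k₁k₂/(k₁+k₂) = (3740)(4640)/(3740 + 4640) = 2071 N/m. In parallel with k₃: k_eq = 2071 + 1940 = 4011 N/m.
c_c = 2√(k_eq·m) = 2√(4011 × 10.1) = 2 × 201.3 = 402.5 N·s/m.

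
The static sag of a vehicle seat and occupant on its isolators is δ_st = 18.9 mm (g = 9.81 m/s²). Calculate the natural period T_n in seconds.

ω_n = √(g/δ_st) = √(9.81/0.0189) = √519.0 = 22.78 rad/s.
T_n = 2π/ω_n = 6.283/22.78 = 0.2758 s.

0.276 s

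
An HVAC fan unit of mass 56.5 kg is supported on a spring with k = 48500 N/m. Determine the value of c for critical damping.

c_c = 2√(k·m) = 2√(48500 × 56.5) = 2 × 1655 = 3311 N·s/m.

3310 N·s/m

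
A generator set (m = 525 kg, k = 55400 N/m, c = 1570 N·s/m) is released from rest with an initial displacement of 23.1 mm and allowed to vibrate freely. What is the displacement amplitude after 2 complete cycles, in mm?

3.64 mm

ζ = c/(2√(km)) = 1570/(2√(55400 × 525)) = 1570/10790 = 0.1456.
Logarithmic decrement δ = 2πζ/√(1 − ζ²) = 2π × 0.1456/√(1 − 0.0212) = 0.9244.
After n cycles, x_n/x₀ = e^(−nδ), so x_2 = 23.1 × e^(−2 × 0.9244) = 23.1 × 0.1574 = 3.636 mm.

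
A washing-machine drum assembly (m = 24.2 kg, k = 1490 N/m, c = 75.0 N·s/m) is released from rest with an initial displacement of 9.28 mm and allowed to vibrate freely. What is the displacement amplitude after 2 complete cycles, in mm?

0.738 mm

ζ = c/(2√(km)) = 75.0/(2√(1490 × 24.2)) = 75.0/379.8 = 0.1975.
Logarithmic decrement δ = 2πζ/√(1 − ζ²) = 2π × 0.1975/√(1 − 0.0390) = 1.266.
After n cycles, x_n/x₀ = e^(−nδ), so x_2 = 9.28 × e^(−2 × 1.266) = 9.28 × 0.07954 = 0.7381 mm.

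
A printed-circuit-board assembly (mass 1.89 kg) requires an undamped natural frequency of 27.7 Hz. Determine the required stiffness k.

ω_n = 2πf_n = 2π × 27.7 = 174.0 rad/s.
k = m·ω_n² = 1.89 × 174.0² = 1.89 × 30290 = 57250 N/m.

57300 N/m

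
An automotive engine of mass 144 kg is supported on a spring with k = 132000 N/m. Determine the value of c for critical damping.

8720 N·s/m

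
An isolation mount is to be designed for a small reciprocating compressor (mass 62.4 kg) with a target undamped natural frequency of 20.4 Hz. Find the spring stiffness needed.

ω_n = 2πf_n = 2π × 20.4 = 128.2 rad/s.
k = m·ω_n² = 62.4 × 128.2² = 62.4 × 16430 = 1025000 N/m.

1030000 N/m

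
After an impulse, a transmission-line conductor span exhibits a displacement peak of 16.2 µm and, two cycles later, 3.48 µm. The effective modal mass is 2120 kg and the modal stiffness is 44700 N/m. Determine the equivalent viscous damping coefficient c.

Logarithmic decrement δ = (1/n)·ln(x₀/x_n) = (1/2)·ln(16.2/3.48) = (1/2)·ln(4.655) = 0.7690.
ζ = δ/√(4π² + δ²) = 0.7690/√(39.48 + 0.591) = 0.7690/6.330 = 0.1215.
c = ζ · 2√(km) = 0.1215 × 2√(44700 × 2120) = 0.1215 × 19470 = 2365 N·s/m.

2370 N·s/m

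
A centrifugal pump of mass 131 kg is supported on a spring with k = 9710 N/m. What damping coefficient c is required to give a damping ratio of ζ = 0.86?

1940 N·s/m

c_c = 2√(k·m) = 2√(9710 × 131) = 2256 N·s/m.
c = ζ·c_c = 0.86 × 2256 = 1940 N·s/m.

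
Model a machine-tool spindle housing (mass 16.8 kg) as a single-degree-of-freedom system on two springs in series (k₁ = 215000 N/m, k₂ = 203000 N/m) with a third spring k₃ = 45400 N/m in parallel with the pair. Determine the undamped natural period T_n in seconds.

0.0665 s

Series pair: k_s = k₁k₂/(k₁+k₂) = (215000)(203000)/(215000 + 203000) = 104400 N/m. In parallel with k₃: k_eq = 104400 + 45400 = 149800 N/m.
ω_n = √(k_eq/m) = √(149800/16.8) = √8917 = 94.43 rad/s.
T_n = 2π/ω_n = 6.283/94.43 = 0.06654 s.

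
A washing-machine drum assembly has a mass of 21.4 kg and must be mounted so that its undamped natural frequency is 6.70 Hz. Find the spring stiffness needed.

ω_n = 2πf_n = 2π × 6.70 = 42.10 rad/s.
k = m·ω_n² = 21.4 × 42.10² = 21.4 × 1772 = 37920 N/m.

37900 N/m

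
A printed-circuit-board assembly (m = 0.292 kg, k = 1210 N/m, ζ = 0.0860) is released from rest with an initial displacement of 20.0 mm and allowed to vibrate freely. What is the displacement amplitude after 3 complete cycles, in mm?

Logarithmic decrement δ = 2πζ/√(1 − ζ²) = 2π × 0.08600/√(1 − 0.00740) = 0.5424.
After n cycles, x_n/x₀ = e^(−nδ), so x_3 = 20.0 × e^(−3 × 0.5424) = 20.0 × 0.1965 = 3.930 mm.

3.93 mm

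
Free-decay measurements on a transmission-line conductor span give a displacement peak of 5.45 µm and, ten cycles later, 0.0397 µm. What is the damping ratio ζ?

0.0781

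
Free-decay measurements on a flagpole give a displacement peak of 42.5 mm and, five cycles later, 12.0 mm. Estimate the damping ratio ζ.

0.0402

Logarithmic decrement δ = (1/n)·ln(x₀/x_n) = (1/5)·ln(42.5/12.0) = (1/5)·ln(3.542) = 0.2529.
ζ = δ/√(4π² + δ²) = 0.2529/√(39.48 + 0.0640) = 0.2529/6.288 = 0.04022.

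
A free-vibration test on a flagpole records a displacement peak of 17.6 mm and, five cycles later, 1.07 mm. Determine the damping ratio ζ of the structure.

0.0888

Logarithmic decrement δ = (1/n)·ln(x₀/x_n) = (1/5)·ln(17.6/1.07) = (1/5)·ln(16.45) = 0.5600.
ζ = δ/√(4π² + δ²) = 0.5600/√(39.48 + 0.314) = 0.5600/6.308 = 0.08878.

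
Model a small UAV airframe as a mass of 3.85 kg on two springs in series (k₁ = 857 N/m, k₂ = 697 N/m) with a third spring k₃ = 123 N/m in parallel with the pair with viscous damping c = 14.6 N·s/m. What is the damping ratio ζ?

Series pair: k_s = k₁k₂/(k₁+k₂) = (857)(697)/(857 + 697) = 384.4 N/m. In parallel with k₃: k_eq = 384.4 + 123 = 507.4 N/m.
ω_n = √(k_eq/m) = √(507.4/3.85) = 11.48 rad/s.
Critical damping c_c = 2√(k_eq·m) = 2√(507.4 × 3.85) = 88.40 N·s/m, so ζ = c/c_c = 14.6/88.40 = 0.1652.

0.165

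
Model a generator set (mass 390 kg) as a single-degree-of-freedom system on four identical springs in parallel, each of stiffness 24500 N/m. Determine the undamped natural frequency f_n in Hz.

Parallel springs add: k_eq = 4 × 24500 = 98000 N/m.
ω_n = √(k_eq/m) = √(98000/390) = √251.3 = 15.85 rad/s.
f_n = ω_n/(2π) = 15.85/6.283 = 2.523 Hz.

2.52 Hz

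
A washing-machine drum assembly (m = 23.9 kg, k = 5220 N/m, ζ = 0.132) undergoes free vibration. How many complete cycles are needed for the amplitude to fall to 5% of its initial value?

4 cycles

Logarithmic decrement δ = 2πζ/√(1 − ζ²) = 2π × 0.1320/√(1 − 0.0174) = 0.8367.
x_n/x₀ = e^(−nδ) ≤ 0.05; take ln: n ≥ ln(1/0.05)/δ = 2.996/0.8367 = 3.580.
So 4 complete cycles are required.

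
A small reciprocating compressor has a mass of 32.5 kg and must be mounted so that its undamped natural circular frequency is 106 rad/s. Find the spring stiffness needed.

365000 N/m

k = m·ω_n² = 32.5 × 106.0² = 32.5 × 11240 = 365200 N/m.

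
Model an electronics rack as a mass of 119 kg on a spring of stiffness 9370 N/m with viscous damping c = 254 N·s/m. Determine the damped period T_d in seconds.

0.713 s

ω_n = √(k/m) = √(9370/119) = 8.874 rad/s.
Critical damping c_c = 2√(k·m) = 2√(9370 × 119) = 2112 N·s/m, so ζ = c/c_c = 254/2112 = 0.1203.
ω_d = ω_n√(1 − ζ²) = 8.874 × √(1 − 0.0145) = 8.809 rad/s.
T_d = 2π/ω_d = 0.7133 s.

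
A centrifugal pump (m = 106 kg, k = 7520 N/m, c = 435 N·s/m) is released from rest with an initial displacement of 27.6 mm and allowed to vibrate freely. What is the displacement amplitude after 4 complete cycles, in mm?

0.0500 mm

ζ = c/(2√(km)) = 435/(2√(7520 × 106)) = 435/1786 = 0.2436.
Logarithmic decrement δ = 2πζ/√(1 − ζ²) = 2π × 0.2436/√(1 − 0.0593) = 1.578.
After n cycles, x_n/x₀ = e^(−nδ), so x_4 = 27.6 × e^(−4 × 1.578) = 27.6 × 0.001813 = 0.05004 mm.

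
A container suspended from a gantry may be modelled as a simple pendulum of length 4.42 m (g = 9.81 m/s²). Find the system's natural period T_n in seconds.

4.22 s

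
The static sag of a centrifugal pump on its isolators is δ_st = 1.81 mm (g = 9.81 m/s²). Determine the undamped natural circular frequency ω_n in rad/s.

73.6 rad/s

ω_n = √(g/δ_st) = √(9.81/0.00181) = √5420 = 73.62 rad/s.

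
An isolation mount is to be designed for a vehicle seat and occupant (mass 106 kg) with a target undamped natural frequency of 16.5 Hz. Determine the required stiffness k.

ω_n = 2πf_n = 2π × 16.5 = 103.7 rad/s.
k = m·ω_n² = 106 × 103.7² = 106 × 10750 = 1139000 N/m.

1140000 N/m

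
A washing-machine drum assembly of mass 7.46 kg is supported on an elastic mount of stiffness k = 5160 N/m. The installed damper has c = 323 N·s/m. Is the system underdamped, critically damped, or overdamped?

underdamped

c_c = 2√(k·m) = 392.4 N·s/m; ζ = c/c_c = 323/392.4 = 0.823.
Since ζ < 1 the system is underdamped.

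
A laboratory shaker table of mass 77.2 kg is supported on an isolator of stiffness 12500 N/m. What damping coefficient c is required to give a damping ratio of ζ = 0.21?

c_c = 2√(k·m) = 2√(12500 × 77.2) = 1965 N·s/m.
c = ζ·c_c = 0.21 × 1965 = 412.6 N·s/m.

413 N·s/m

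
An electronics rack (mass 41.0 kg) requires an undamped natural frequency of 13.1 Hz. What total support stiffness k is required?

278000 N/m

ω_n = 2πf_n = 2π × 13.1 = 82.31 rad/s.
k = m·ω_n² = 41.0 × 82.31² = 41.0 × 6775 = 277800 N/m.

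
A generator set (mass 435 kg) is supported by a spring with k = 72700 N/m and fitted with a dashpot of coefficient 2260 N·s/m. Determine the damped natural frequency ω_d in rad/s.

12.7 rad/s

ω_n = √(k/m) = √(72700/435) = 12.93 rad/s.
Critical damping c_c = 2√(k·m) = 2√(72700 × 435) = 11250 N·s/m, so ζ = c/c_c = 2260/11250 = 0.2009.
ω_d = ω_n√(1 − ζ²) = 12.93 × √(1 − 0.0404) = 12.66 rad/s.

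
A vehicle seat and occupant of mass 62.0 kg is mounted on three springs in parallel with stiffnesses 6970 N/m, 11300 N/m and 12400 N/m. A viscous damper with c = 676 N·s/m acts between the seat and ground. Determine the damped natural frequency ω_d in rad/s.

21.6 rad/s

Parallel springs add: k_eq = 6970 + 11300 + 12400 = 30670 N/m.
ω_n = √(k_eq/m) = √(30670/62.0) = 22.24 rad/s.
Critical damping c_c = 2√(k_eq·m) = 2√(30670 × 62.0) = 2758 N·s/m, so ζ = c/c_c = 676/2758 = 0.2451.
ω_d = ω_n√(1 − ζ²) = 22.24 × √(1 − 0.0601) = 21.56 rad/s.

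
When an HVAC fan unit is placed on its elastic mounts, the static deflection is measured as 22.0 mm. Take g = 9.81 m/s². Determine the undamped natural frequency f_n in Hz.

3.36 Hz

ω_n = √(g/δ_st) = √(9.81/0.0220) = √445.9 = 21.12 rad/s.
f_n = ω_n/(2π) = 21.12/6.283 = 3.361 Hz.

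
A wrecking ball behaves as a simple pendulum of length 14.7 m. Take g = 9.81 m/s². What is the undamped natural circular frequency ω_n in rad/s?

0.817 rad/s

For a simple pendulum ω_n = √(g/L) = √(9.81/14.7) = √0.6673 = 0.8169 rad/s.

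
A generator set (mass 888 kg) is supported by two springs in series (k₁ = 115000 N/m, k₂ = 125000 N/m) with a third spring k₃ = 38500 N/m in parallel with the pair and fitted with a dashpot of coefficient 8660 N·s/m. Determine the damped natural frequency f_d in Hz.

1.48 Hz

Series pair: k_s = k₁k₂/(k₁+k₂) = (115000)(125000)/(115000 + 125000) = 59900 N/m. In parallel with k₃: k_eq = 59900 + 38500 = 98400 N/m.
ω_n = √(k_eq/m) = √(98400/888) = 10.53 rad/s.
Critical damping c_c = 2√(k_eq·m) = 2√(98400 × 888) = 18690 N·s/m, so ζ = c/c_c = 8660/18690 = 0.4632.
ω_d = ω_n√(1 − ζ²) = 10.53 × √(1 − 0.215) = 9.329 rad/s.
f_d = ω_d/(2π) = 1.485 Hz.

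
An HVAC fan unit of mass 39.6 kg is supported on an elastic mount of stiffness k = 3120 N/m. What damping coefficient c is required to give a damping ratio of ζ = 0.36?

253 N·s/m

c_c = 2√(k·m) = 2√(3120 × 39.6) = 703.0 N·s/m.
c = ζ·c_c = 0.36 × 703.0 = 253.1 N·s/m.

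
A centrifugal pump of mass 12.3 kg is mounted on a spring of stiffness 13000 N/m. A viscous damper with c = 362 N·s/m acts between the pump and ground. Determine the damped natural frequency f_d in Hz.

4.61 Hz

ω_n = √(k/m) = √(13000/12.3) = 32.51 rad/s.
Critical damping c_c = 2√(k·m) = 2√(13000 × 12.3) = 799.7 N·s/m, so ζ = c/c_c = 362/799.7 = 0.4526.
ω_d = ω_n√(1 − ζ²) = 32.51 × √(1 − 0.205) = 28.99 rad/s.
f_d = ω_d/(2π) = 4.614 Hz.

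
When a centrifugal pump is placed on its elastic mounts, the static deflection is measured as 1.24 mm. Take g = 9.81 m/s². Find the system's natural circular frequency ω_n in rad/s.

88.9 rad/s

ω_n = √(g/δ_st) = √(9.81/0.00124) = √7911 = 88.95 rad/s.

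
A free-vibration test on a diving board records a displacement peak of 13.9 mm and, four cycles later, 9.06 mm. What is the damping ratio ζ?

0.0170

Logarithmic decrement δ = (1/n)·ln(x₀/x_n) = (1/4)·ln(13.9/9.06) = (1/4)·ln(1.534) = 0.1070.
ζ = δ/√(4π² + δ²) = 0.1070/√(39.48 + 0.0115) = 0.1070/6.284 = 0.01703.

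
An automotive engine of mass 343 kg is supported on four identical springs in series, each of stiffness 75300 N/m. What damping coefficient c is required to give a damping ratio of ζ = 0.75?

Series springs: 1/k_eq = 4/75300, so k_eq = 75300/4 = 18820 N/m.
c_c = 2√(k_eq·m) = 2√(18820 × 343) = 5082 N·s/m.
c = ζ·c_c = 0.75 × 5082 = 3812 N·s/m.

3810 N·s/m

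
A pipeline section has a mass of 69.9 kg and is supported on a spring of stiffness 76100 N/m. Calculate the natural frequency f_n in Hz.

5.25 Hz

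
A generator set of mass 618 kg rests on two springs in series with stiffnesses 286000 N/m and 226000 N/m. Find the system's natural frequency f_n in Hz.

2.27 Hz

Series springs: 1/k_eq = 1/286000 + 1/226000 = 7.921×10^-6, so k_eq = 126200 N/m.
ω_n = √(k_eq/m) = √(126200/618) = √204.3 = 14.29 rad/s.
f_n = ω_n/(2π) = 14.29/6.283 = 2.275 Hz.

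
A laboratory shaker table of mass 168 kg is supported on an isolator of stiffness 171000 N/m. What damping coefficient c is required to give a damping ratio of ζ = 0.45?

c_c = 2√(k·m) = 2√(171000 × 168) = 10720 N·s/m.
c = ζ·c_c = 0.45 × 10720 = 4824 N·s/m.

4820 N·s/m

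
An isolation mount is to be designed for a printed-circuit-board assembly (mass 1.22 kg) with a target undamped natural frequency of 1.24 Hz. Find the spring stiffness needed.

ω_n = 2πf_n = 2π × 1.24 = 7.791 rad/s.
k = m·ω_n² = 1.22 × 7.791² = 1.22 × 60.70 = 74.06 N/m.

74.1 N/m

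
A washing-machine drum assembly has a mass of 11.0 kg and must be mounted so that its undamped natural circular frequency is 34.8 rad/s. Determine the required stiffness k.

13300 N/m

k = m·ω_n² = 11.0 × 34.80² = 11.0 × 1211 = 13320 N/m.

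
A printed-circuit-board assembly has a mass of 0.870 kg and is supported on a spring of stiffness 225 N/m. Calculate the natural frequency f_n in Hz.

ω_n = √(k/m) = √(225.0/0.870) = √258.6 = 16.08 rad/s.
f_n = ω_n/(2π) = 16.08/6.283 = 2.559 Hz.

2.56 Hz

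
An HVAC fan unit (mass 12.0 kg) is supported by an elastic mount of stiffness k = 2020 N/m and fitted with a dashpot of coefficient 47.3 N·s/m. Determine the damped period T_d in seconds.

ω_n = √(k/m) = √(2020/12.0) = 12.97 rad/s.
Critical damping c_c = 2√(k·m) = 2√(2020 × 12.0) = 311.4 N·s/m, so ζ = c/c_c = 47.3/311.4 = 0.1519.
ω_d = ω_n√(1 − ζ²) = 12.97 × √(1 − 0.0231) = 12.82 rad/s.
T_d = 2π/ω_d = 0.4900 s.

0.490 s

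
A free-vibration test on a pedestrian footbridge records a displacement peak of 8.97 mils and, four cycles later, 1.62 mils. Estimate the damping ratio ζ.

Logarithmic decrement δ = (1/n)·ln(x₀/x_n) = (1/4)·ln(8.97/1.62) = (1/4)·ln(5.537) = 0.4279.
ζ = δ/√(4π² + δ²) = 0.4279/√(39.48 + 0.183) = 0.4279/6.298 = 0.06794.

0.0679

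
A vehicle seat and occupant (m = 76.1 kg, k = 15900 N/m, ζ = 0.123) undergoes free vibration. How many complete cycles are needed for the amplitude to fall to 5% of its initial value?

4 cycles

Logarithmic decrement δ = 2πζ/√(1 − ζ²) = 2π × 0.1230/√(1 − 0.0151) = 0.7787.
x_n/x₀ = e^(−nδ) ≤ 0.05; take ln: n ≥ ln(1/0.05)/δ = 2.996/0.7787 = 3.847.
So 4 complete cycles are required.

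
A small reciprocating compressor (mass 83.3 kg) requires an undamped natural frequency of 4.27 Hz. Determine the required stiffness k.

60000 N/m

ω_n = 2πf_n = 2π × 4.27 = 26.83 rad/s.
k = m·ω_n² = 83.3 × 26.83² = 83.3 × 719.8 = 59960 N/m.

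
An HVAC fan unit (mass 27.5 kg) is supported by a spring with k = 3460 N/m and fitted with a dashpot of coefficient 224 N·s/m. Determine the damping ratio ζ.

0.363

ω_n = √(k/m) = √(3460/27.5) = 11.22 rad/s.
Critical damping c_c = 2√(k·m) = 2√(3460 × 27.5) = 616.9 N·s/m, so ζ = c/c_c = 224/616.9 = 0.3631.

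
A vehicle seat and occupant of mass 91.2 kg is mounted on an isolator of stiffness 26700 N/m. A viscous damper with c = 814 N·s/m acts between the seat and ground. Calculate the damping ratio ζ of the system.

0.261

ω_n = √(k/m) = √(26700/91.2) = 17.11 rad/s.
Critical damping c_c = 2√(k·m) = 2√(26700 × 91.2) = 3121 N·s/m, so ζ = c/c_c = 814/3121 = 0.2608.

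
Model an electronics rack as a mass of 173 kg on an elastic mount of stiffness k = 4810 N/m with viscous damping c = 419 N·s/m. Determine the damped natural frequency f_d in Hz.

0.817 Hz

ω_n = √(k/m) = √(4810/173) = 5.273 rad/s.
Critical damping c_c = 2√(k·m) = 2√(4810 × 173) = 1824 N·s/m, so ζ = c/c_c = 419/1824 = 0.2297.
ω_d = ω_n√(1 − ζ²) = 5.273 × √(1 − 0.0527) = 5.132 rad/s.
f_d = ω_d/(2π) = 0.8168 Hz.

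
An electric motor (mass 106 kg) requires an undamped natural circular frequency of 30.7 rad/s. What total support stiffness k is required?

k = m·ω_n² = 106 × 30.70² = 106 × 942.5 = 99900 N/m.

99900 N/m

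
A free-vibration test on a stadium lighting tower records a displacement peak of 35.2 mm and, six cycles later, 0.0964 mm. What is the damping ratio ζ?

Logarithmic decrement δ = (1/n)·ln(x₀/x_n) = (1/6)·ln(35.2/0.0964) = (1/6)·ln(365.1) = 0.9834.
ζ = δ/√(4π² + δ²) = 0.9834/√(39.48 + 0.967) = 0.9834/6.360 = 0.1546.

0.155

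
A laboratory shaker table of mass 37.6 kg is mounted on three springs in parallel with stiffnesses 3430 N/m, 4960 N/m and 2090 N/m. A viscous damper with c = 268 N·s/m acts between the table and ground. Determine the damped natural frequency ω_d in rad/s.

16.3 rad/s

Parallel springs add: k_eq = 3430 + 4960 + 2090 = 10480 N/m.
ω_n = √(k_eq/m) = √(10480/37.6) = 16.70 rad/s.
Critical damping c_c = 2√(k_eq·m) = 2√(10480 × 37.6) = 1255 N·s/m, so ζ = c/c_c = 268/1255 = 0.2135.
ω_d = ω_n√(1 − ζ²) = 16.70 × √(1 − 0.0456) = 16.31 rad/s.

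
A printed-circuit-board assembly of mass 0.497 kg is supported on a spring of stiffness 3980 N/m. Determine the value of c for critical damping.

c_c = 2√(k·m) = 2√(3980 × 0.497) = 2 × 44.48 = 88.95 N·s/m.

89.0 N·s/m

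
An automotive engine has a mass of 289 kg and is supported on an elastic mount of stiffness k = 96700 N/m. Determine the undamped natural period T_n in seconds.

ω_n = √(k/m) = √(96700/289) = √334.6 = 18.29 rad/s.
T_n = 2π/ω_n = 6.283/18.29 = 0.3435 s.

0.343 s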